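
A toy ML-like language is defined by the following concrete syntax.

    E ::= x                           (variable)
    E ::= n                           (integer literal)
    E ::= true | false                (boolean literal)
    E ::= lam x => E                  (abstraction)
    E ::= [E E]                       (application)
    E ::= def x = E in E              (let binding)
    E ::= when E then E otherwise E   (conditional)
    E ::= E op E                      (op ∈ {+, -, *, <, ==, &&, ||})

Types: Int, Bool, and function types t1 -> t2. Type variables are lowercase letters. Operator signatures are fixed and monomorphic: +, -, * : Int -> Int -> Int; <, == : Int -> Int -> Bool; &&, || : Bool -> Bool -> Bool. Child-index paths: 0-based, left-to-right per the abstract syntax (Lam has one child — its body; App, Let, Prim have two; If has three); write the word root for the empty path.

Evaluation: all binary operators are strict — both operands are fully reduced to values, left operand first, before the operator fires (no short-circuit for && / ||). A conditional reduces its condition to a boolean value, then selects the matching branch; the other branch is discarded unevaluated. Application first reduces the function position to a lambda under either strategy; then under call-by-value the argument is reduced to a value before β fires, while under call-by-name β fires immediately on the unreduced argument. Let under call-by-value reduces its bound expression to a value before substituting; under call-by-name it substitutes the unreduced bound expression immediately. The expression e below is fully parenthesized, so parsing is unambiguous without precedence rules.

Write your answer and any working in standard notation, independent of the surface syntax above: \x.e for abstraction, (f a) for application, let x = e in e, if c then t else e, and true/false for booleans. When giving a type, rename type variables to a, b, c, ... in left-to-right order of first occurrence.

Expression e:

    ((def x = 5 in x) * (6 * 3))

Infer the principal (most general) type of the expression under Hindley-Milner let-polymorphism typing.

Working:
let x : Int
x : Int
  unify Int ~ Int
  unify Int ~ Int
  unify Int ~ Int
  unify Int ~ Int

Answer: Int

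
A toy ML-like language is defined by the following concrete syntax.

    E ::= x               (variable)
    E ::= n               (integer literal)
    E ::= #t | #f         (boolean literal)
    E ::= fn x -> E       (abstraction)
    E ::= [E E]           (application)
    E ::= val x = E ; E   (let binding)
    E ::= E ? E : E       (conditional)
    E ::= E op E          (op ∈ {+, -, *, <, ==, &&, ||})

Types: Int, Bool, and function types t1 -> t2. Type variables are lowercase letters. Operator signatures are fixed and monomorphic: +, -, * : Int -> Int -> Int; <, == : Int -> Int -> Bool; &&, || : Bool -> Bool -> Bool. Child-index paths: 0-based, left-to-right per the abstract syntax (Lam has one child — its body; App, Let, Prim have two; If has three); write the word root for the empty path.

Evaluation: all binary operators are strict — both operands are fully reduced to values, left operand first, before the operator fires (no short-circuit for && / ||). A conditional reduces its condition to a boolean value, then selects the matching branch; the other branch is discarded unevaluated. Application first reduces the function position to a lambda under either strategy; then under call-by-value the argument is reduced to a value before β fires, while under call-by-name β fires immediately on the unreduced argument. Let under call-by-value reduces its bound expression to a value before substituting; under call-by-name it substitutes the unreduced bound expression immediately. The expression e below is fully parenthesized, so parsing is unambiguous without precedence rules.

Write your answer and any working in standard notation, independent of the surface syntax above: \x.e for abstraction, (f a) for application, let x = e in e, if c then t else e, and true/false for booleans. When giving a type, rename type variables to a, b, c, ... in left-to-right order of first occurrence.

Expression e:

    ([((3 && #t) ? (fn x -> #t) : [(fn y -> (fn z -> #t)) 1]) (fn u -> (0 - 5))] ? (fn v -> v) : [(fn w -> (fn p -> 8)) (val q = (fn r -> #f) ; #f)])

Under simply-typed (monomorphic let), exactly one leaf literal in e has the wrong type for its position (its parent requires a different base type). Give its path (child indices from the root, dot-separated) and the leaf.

Trace:
  unify Int ~ Bool
  FAIL: mismatch Int ~ Bool

Answer: 0.0.0.0 : 3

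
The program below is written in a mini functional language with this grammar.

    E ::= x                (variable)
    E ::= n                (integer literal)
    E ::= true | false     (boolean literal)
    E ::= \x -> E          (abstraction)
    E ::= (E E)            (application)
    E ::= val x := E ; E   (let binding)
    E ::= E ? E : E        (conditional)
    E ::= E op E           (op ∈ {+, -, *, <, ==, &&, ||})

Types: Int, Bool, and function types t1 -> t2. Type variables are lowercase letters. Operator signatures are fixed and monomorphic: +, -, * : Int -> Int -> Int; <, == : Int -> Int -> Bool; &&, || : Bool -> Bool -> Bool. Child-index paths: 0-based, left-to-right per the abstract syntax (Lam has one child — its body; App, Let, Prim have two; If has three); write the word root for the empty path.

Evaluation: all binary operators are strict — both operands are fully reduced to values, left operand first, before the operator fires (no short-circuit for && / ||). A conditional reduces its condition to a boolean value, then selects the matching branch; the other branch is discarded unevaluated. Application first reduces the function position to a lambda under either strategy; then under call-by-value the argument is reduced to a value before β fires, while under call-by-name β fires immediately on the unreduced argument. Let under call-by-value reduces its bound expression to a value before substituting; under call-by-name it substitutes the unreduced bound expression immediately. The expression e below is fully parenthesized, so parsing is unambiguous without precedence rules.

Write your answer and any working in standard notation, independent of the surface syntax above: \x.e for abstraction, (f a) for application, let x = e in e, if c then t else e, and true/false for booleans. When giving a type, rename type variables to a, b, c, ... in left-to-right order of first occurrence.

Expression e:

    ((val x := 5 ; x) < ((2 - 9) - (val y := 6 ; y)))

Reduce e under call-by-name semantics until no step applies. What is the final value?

Answer: false

Working:
step 0: ((let x = 5 in x) < ((2 - 9) - (let y = 6 in y)))
step 1: [let@0] (5 < ((2 - 9) - (let y = 6 in y)))
step 2: [delta@1.0] (5 < (-7 - (let y = 6 in y)))
step 3: [let@1.1] (5 < (-7 - 6))
step 4: [delta@1] (5 < -13)
step 5: [delta@root] false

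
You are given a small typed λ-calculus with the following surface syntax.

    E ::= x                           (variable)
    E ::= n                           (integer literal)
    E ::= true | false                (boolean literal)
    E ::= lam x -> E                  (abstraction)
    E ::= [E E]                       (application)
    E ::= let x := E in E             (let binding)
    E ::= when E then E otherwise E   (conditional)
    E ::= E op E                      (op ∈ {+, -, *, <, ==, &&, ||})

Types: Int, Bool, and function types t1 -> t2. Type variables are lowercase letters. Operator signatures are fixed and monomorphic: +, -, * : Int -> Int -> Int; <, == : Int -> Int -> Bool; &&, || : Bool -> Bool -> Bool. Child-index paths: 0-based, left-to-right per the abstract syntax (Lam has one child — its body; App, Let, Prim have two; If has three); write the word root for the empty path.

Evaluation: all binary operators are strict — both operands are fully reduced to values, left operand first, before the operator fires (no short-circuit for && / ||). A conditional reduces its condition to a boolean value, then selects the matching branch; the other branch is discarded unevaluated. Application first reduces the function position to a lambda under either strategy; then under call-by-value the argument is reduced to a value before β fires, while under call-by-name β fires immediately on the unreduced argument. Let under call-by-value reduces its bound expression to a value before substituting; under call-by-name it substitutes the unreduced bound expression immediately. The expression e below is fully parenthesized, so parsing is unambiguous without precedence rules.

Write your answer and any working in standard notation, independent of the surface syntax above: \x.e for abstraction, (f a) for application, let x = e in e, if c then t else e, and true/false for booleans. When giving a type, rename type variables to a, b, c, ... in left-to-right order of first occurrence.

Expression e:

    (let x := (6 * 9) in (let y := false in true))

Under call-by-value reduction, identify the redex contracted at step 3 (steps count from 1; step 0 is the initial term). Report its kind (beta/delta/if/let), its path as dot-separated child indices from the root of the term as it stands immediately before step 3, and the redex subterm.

Derivation:
step 0: (let x = (6 * 9) in (let y = false in true))
step 1: [delta@0] (let x = 54 in (let y = false in true))
step 2: [let@root] (let y = false in true)
step 3: [let@root] true

Answer: let at root : (let y = false in true)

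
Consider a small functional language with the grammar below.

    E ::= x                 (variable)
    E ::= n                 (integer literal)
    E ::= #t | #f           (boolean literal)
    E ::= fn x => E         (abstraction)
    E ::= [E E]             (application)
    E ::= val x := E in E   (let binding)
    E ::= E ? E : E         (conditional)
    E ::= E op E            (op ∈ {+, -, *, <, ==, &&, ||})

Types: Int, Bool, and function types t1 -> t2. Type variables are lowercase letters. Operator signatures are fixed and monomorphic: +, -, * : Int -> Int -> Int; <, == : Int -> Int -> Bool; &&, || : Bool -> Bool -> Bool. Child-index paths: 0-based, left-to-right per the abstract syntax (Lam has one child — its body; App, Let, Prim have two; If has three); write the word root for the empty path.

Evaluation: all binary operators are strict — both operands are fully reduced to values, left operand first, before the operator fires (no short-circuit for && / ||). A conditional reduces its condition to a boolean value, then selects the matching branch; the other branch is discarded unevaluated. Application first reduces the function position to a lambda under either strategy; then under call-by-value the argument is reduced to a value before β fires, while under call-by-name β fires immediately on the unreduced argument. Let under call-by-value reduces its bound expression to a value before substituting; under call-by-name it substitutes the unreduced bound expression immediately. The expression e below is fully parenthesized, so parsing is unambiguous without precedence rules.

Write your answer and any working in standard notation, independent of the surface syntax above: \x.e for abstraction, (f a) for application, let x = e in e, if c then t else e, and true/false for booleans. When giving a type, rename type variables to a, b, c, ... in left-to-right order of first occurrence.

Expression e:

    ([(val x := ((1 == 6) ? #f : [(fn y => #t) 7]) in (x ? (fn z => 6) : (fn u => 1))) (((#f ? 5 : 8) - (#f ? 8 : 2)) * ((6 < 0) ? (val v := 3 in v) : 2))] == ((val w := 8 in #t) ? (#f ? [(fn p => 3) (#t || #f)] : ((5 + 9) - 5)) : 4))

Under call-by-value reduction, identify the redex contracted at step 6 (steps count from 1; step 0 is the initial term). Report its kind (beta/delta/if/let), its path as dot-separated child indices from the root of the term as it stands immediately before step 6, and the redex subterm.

Answer: if at 0.1.0.0 : (if false then 5 else 8)

Trace:
step 0: (((let x = (if (1 == 6) then false else ((\y.true) 7)) in (if x then (\z.6) else (\u.1))) (((if false then 5 else 8) - (if false then 8 else 2)) * (if (6 < 0) then (let v = 3 in v) else 2))) == (if (let w = 8 in true) then (if false then ((\p.3) (true || false)) else ((5 + 9) - 5)) else 4))
step 1: [delta@0.0.0.0] (((let x = (if false then false else ((\y.true) 7)) in (if x then (\z.6) else (\u.1))) (((if false then 5 else 8) - (if false then 8 else 2)) * (if (6 < 0) then (let v = 3 in v) else 2))) == (if (let w = 8 in true) then (if false then ((\p.3) (true || false)) else ((5 + 9) - 5)) else 4))
step 2: [if@0.0.0] (((let x = ((\y.true) 7) in (if x then (\z.6) else (\u.1))) (((if false then 5 else 8) - (if false then 8 else 2)) * (if (6 < 0) then (let v = 3 in v) else 2))) == (if (let w = 8 in true) then (if false then ((\p.3) (true || false)) else ((5 + 9) - 5)) else 4))
step 3: [beta@0.0.0] (((let x = true in (if x then (\z.6) else (\u.1))) (((if false then 5 else 8) - (if false then 8 else 2)) * (if (6 < 0) then (let v = 3 in v) else 2))) == (if (let w = 8 in true) then (if false then ((\p.3) (true || false)) else ((5 + 9) - 5)) else 4))
step 4: [let@0.0] (((if true then (\z.6) else (\u.1)) (((if false then 5 else 8) - (if false then 8 else 2)) * (if (6 < 0) then (let v = 3 in v) else 2))) == (if (let w = 8 in true) then (if false then ((\p.3) (true || false)) else ((5 + 9) - 5)) else 4))
step 5: [if@0.0] (((\z.6) (((if false then 5 else 8) - (if false then 8 else 2)) * (if (6 < 0) then (let v = 3 in v) else 2))) == (if (let w = 8 in true) then (if false then ((\p.3) (true || false)) else ((5 + 9) - 5)) else 4))
step 6: [if@0.1.0.0] (((\z.6) ((8 - (if false then 8 else 2)) * (if (6 < 0) then (let v = 3 in v) else 2))) == (if (let w = 8 in true) then (if false then ((\p.3) (true || false)) else ((5 + 9) - 5)) else 4))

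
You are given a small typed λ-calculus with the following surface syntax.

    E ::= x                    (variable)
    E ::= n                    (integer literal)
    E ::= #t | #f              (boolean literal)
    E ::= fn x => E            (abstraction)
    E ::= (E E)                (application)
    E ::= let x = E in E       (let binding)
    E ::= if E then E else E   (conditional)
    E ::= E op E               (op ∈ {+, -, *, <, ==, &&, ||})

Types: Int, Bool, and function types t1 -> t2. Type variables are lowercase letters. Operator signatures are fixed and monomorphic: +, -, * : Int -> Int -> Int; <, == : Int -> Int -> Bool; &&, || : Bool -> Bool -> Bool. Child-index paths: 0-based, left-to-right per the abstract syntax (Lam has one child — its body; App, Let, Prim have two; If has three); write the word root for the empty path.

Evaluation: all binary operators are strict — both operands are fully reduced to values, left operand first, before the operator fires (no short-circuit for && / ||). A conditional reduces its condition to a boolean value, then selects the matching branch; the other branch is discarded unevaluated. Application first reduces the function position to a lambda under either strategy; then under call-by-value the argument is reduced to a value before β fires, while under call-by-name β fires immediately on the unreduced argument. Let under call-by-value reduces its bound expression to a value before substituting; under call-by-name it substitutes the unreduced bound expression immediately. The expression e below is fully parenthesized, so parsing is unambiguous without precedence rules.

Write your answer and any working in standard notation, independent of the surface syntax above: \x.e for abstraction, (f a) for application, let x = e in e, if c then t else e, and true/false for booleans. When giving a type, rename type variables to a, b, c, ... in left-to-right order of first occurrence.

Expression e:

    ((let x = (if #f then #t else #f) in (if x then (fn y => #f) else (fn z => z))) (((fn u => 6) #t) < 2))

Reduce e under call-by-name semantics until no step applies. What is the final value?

Answer: false

Working:
step 0: ((let x = (if false then true else false) in (if x then (\y.false) else (\z.z))) (((\u.6) true) < 2))
step 1: [let@0] ((if (if false then true else false) then (\y.false) else (\z.z)) (((\u.6) true) < 2))
step 2: [if@0.0] ((if false then (\y.false) else (\z.z)) (((\u.6) true) < 2))
step 3: [if@0] ((\z.z) (((\u.6) true) < 2))
step 4: [beta@root] (((\u.6) true) < 2)
step 5: [beta@0] (6 < 2)
step 6: [delta@root] false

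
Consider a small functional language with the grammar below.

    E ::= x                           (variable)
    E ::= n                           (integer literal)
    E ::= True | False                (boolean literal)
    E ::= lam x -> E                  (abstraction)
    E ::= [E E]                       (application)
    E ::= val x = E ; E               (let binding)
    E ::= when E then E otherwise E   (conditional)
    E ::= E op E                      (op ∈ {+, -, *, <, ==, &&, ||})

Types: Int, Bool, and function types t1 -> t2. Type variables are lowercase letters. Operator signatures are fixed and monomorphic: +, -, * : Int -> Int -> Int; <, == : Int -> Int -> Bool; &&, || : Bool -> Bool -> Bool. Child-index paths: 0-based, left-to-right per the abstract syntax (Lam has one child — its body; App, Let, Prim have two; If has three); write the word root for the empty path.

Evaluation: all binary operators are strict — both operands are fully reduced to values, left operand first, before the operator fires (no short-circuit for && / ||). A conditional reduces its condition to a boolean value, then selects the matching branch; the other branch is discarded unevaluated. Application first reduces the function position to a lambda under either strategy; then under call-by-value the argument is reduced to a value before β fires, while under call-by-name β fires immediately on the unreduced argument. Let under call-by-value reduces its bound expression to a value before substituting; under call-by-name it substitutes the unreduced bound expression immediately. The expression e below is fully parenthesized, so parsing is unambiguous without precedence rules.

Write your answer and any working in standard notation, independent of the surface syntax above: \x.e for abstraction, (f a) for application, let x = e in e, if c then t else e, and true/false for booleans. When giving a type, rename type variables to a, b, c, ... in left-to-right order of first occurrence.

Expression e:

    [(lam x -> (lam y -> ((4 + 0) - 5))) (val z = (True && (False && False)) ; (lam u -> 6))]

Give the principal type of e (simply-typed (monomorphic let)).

Answer: a -> Int

Derivation:
  unify Int ~ Int
  unify Int ~ Int
  unify Int ~ Int
  unify Int ~ Int
\y._ : b -> Int
\x._ : a -> b -> Int
  unify Bool ~ Bool
  unify Bool ~ Bool
  unify Bool ~ Bool
  unify Bool ~ Bool
let z : Bool
\u._ : c -> Int
  unify a -> b -> Int ~ (c -> Int) -> d
  unify a ~ c -> Int
  unify b -> Int ~ d
_ _ : b -> Int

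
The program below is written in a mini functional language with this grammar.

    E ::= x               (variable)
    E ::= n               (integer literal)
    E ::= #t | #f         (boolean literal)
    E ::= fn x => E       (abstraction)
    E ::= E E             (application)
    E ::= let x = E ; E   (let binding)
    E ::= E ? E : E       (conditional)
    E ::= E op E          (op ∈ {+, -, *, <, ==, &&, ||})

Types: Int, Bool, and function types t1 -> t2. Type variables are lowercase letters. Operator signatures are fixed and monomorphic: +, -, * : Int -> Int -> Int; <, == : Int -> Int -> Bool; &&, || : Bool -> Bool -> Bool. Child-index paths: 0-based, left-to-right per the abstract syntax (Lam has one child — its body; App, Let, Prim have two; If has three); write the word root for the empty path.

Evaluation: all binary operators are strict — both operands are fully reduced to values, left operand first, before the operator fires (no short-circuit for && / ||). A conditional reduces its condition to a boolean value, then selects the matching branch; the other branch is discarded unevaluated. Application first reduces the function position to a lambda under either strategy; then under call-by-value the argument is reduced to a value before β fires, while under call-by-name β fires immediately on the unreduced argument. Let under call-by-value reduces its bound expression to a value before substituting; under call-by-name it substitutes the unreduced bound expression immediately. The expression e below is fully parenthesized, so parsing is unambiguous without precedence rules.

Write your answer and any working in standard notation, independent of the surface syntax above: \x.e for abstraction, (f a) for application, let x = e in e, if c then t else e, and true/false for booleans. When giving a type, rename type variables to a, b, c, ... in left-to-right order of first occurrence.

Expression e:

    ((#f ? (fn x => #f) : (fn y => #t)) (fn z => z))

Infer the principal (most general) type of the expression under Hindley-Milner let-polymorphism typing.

Derivation:
  unify Bool ~ Bool
\x._ : a -> Bool
\y._ : b -> Bool
  unify a -> Bool ~ b -> Bool
  unify a ~ b
  unify Bool ~ Bool
z : c
\z._ : c -> c
  unify b -> Bool ~ (c -> c) -> d
  unify b ~ c -> c
  unify Bool ~ d
_ _ : Bool

Answer: Bool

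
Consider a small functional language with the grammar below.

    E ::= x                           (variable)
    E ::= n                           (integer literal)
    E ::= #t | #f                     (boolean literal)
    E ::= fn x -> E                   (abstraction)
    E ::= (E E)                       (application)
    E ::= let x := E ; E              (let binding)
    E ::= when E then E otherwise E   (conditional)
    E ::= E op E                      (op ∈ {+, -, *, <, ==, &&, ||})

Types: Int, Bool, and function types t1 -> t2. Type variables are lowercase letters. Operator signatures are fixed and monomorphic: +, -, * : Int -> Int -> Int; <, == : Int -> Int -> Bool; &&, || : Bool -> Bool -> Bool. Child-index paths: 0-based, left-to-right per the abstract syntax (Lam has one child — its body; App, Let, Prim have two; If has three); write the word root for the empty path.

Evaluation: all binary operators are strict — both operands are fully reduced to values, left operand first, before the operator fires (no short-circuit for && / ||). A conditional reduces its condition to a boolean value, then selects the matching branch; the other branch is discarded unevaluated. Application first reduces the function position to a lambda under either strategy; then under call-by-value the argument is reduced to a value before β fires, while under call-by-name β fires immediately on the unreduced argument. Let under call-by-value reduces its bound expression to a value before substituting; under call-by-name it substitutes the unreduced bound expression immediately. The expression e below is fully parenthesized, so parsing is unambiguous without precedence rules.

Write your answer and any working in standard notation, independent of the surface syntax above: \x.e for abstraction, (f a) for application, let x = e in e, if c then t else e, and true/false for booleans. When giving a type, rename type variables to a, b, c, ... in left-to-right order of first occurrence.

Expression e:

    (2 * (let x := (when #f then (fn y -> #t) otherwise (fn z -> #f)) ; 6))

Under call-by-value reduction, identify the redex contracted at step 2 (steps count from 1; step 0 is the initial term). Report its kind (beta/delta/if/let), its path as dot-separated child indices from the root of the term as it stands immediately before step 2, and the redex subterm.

Answer: let at 1 : (let x = (\z.false) in 6)

Working:
step 0: (2 * (let x = (if false then (\y.true) else (\z.false)) in 6))
step 1: [if@1.0] (2 * (let x = (\z.false) in 6))
step 2: [let@1] (2 * 6)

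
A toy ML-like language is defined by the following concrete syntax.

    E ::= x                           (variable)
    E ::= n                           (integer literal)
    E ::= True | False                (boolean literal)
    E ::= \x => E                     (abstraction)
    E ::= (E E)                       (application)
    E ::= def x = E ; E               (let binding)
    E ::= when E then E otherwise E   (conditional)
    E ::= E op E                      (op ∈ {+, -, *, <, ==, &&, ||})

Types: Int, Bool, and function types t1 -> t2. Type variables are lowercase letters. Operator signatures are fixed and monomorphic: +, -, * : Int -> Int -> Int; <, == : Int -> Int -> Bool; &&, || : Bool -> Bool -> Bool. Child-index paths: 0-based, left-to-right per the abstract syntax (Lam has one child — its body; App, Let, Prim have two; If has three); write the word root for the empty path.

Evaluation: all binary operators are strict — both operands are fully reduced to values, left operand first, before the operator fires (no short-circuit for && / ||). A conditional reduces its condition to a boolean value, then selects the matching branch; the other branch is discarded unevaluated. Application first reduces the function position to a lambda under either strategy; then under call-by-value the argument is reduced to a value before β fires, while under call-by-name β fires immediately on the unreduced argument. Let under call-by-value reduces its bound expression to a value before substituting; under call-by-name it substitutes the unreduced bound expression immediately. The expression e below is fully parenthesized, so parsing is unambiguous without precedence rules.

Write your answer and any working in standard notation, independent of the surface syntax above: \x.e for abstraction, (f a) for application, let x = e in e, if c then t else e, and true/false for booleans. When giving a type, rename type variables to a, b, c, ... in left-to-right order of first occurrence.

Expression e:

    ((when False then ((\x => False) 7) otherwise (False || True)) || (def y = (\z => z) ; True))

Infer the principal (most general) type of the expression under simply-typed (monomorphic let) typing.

Answer: Bool

Derivation:
  unify Bool ~ Bool
\x._ : a -> Bool
  unify a -> Bool ~ Int -> b
  unify a ~ Int
  unify Bool ~ b
_ _ : Bool
  unify Bool ~ Bool
  unify Bool ~ Bool
  unify Bool ~ Bool
  unify Bool ~ Bool
z : c
\z._ : c -> c
let y : c -> c
  unify Bool ~ Bool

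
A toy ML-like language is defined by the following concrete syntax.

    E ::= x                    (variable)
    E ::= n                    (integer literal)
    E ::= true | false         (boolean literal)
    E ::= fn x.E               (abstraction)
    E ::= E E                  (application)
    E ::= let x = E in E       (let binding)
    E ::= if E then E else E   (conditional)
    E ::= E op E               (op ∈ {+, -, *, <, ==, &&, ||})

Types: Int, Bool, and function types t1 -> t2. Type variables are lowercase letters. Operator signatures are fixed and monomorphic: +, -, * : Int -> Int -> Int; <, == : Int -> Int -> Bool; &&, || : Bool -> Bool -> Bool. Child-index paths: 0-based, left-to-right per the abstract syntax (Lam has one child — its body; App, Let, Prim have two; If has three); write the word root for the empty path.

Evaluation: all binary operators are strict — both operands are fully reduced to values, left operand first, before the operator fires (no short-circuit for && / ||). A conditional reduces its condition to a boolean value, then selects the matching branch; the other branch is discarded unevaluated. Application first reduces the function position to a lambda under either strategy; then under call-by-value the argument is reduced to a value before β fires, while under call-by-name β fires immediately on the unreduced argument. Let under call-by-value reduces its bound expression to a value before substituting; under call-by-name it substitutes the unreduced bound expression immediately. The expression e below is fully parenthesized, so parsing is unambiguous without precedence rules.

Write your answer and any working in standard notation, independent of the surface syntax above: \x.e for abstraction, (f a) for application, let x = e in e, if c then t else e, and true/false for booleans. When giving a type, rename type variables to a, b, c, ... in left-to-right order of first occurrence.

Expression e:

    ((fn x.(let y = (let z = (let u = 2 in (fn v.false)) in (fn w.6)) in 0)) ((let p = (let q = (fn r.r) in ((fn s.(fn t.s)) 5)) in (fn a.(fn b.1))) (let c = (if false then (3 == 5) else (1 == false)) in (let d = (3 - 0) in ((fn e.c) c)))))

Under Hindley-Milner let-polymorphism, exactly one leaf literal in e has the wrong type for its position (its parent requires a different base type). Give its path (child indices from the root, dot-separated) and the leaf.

Trace:
let u : Int
\v._ : b -> Bool
let z : forall. b -> Bool
\w._ : c -> Int
let y : forall. c -> Int
\x._ : a -> Int
r : d
\r._ : d -> d
let q : forall. d -> d
s : e
\t._ : f -> e
\s._ : e -> f -> e
  unify e -> f -> e ~ Int -> g
  unify e ~ Int
  unify f -> Int ~ g
_ _ : f -> Int
let p : forall. f -> Int
\b._ : i -> Int
\a._ : h -> i -> Int
  unify Bool ~ Bool
  unify Int ~ Int
  unify Int ~ Int
  unify Int ~ Int
  unify Bool ~ Int
  FAIL: mismatch Bool ~ Int

Answer: 1.1.0.2.1 : false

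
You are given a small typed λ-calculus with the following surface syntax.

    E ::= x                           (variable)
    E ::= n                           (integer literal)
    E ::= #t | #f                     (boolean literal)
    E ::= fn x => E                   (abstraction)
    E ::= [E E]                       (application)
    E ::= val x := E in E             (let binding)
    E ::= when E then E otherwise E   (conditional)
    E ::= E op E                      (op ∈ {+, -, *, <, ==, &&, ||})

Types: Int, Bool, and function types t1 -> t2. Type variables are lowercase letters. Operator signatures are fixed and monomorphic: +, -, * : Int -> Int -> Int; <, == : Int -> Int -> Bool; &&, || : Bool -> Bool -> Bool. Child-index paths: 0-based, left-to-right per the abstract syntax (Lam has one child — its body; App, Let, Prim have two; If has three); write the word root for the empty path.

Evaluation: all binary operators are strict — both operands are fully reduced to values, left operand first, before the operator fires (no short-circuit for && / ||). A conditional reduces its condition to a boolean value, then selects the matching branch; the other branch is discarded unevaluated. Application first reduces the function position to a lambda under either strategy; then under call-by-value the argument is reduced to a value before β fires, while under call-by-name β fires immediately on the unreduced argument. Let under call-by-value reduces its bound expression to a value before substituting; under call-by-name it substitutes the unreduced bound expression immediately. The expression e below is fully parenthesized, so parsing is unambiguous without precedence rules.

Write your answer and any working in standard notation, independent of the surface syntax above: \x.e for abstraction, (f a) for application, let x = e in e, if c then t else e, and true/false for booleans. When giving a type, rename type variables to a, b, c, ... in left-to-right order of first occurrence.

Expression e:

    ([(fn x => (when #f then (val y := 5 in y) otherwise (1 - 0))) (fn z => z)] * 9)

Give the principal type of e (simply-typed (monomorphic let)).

Answer: Int

Trace:
  unify Bool ~ Bool
let y : Int
y : Int
  unify Int ~ Int
  unify Int ~ Int
  unify Int ~ Int
\x._ : a -> Int
z : b
\z._ : b -> b
  unify a -> Int ~ (b -> b) -> c
  unify a ~ b -> b
  unify Int ~ c
_ _ : Int
  unify Int ~ Int
  unify Int ~ Int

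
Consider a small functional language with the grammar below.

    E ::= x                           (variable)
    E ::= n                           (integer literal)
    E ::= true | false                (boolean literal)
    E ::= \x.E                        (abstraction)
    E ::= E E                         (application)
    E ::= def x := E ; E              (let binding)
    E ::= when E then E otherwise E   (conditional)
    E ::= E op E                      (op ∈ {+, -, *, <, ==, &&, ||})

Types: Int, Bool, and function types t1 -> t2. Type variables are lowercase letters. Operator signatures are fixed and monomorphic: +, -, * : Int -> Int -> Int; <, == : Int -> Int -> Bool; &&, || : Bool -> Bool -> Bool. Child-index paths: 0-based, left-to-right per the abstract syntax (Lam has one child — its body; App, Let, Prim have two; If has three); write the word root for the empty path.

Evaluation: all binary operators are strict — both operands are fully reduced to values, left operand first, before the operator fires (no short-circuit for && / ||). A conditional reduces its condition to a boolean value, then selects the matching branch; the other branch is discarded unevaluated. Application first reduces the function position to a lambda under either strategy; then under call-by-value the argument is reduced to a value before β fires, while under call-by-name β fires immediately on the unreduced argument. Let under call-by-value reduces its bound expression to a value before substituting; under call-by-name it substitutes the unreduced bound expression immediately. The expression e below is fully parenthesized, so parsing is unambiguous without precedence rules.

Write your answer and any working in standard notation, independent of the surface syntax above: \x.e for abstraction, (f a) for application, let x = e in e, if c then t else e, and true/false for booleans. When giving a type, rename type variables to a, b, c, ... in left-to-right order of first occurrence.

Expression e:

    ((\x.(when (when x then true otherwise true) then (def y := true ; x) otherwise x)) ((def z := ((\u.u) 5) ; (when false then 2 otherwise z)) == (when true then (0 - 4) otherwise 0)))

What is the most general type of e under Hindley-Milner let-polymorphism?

Answer: Bool

Derivation:
x : a
  unify a ~ Bool
  unify Bool ~ Bool
  unify Bool ~ Bool
let y : Bool
x : Bool
x : Bool
  unify Bool ~ Bool
\x._ : Bool -> Bool
u : b
\u._ : b -> b
  unify b -> b ~ Int -> c
  unify b ~ Int
  unify Int ~ c
_ _ : Int
let z : Int
  unify Bool ~ Bool
z : Int
  unify Int ~ Int
  unify Int ~ Int
  unify Bool ~ Bool
  unify Int ~ Int
  unify Int ~ Int
  unify Int ~ Int
  unify Int ~ Int
  unify Bool -> Bool ~ Bool -> d
  unify Bool ~ Bool
  unify Bool ~ d
_ _ : Bool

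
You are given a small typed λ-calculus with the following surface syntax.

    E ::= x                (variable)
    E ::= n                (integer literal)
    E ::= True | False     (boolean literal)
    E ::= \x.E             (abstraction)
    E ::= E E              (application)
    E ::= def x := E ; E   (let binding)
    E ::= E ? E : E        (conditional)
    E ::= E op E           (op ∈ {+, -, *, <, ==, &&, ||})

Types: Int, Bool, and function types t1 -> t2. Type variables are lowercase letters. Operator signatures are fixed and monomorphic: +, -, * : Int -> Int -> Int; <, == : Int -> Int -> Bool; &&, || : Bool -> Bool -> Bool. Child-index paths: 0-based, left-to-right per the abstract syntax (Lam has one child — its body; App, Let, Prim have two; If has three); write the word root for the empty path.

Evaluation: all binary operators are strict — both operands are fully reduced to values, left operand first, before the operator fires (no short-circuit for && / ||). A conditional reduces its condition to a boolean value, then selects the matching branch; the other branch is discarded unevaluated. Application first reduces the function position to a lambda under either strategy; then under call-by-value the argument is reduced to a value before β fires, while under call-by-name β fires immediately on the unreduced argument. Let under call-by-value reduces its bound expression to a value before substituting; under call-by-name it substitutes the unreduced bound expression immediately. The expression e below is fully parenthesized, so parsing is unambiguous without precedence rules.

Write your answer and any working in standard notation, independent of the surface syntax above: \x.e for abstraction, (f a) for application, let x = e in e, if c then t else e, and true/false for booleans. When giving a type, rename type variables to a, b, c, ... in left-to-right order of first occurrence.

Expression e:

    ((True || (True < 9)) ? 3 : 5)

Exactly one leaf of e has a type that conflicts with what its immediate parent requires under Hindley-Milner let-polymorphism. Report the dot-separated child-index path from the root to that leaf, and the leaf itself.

Derivation:
  unify Bool ~ Bool
  unify Bool ~ Int
  FAIL: mismatch Bool ~ Int

Answer: 0.1.0 : true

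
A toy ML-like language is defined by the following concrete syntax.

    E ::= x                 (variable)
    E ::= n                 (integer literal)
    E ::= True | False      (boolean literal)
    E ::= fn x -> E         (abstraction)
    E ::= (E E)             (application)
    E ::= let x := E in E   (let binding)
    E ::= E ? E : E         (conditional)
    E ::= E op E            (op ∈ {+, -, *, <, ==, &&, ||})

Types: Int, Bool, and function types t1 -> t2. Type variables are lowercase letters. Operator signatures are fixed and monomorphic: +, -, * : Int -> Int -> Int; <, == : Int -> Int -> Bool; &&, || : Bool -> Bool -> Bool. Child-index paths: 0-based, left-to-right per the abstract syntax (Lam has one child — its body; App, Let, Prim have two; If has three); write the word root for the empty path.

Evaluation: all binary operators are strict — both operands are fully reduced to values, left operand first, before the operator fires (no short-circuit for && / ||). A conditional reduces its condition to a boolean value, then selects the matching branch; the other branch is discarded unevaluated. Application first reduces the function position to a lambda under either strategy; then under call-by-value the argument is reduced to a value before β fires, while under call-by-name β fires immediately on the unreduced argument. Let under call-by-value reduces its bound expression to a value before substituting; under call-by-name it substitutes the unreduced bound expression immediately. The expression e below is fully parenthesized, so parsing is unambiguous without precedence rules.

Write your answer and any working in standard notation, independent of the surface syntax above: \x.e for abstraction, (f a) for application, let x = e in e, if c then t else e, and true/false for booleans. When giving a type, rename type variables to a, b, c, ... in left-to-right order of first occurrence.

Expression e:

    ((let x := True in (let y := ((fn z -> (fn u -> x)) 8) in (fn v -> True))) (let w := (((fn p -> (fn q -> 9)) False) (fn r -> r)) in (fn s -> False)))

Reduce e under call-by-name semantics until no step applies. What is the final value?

Answer: true

Trace:
step 0: ((let x = true in (let y = ((\z.(\u.x)) 8) in (\v.true))) (let w = (((\p.(\q.9)) false) (\r.r)) in (\s.false)))
step 1: [let@0] ((let y = ((\z.(\u.true)) 8) in (\v.true)) (let w = (((\p.(\q.9)) false) (\r.r)) in (\s.false)))
step 2: [let@0] ((\v.true) (let w = (((\p.(\q.9)) false) (\r.r)) in (\s.false)))
step 3: [beta@root] true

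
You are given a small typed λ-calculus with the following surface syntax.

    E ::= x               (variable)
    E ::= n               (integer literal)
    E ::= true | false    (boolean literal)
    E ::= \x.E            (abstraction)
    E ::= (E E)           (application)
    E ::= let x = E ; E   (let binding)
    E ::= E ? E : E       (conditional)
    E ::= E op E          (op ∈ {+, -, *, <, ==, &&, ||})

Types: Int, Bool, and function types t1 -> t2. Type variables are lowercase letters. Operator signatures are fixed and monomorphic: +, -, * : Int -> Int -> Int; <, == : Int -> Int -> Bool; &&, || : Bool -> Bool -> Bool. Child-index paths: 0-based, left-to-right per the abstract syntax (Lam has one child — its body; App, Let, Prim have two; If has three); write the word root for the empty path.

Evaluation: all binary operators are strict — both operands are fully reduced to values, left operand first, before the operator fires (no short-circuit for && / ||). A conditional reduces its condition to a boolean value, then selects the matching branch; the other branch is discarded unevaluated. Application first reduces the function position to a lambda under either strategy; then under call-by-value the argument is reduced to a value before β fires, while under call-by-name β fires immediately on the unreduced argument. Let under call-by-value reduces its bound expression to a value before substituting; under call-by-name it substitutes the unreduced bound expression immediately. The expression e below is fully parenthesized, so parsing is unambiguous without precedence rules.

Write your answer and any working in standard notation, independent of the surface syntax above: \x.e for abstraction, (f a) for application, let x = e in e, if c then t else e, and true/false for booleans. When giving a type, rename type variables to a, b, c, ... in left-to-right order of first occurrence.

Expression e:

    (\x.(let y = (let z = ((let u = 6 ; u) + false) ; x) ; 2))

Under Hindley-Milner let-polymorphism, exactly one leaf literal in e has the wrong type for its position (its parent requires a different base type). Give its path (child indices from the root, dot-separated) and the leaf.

Answer: 0.0.0.1 : false

Derivation:
let u : Int
u : Int
  unify Int ~ Int
  unify Bool ~ Int
  FAIL: mismatch Bool ~ Int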